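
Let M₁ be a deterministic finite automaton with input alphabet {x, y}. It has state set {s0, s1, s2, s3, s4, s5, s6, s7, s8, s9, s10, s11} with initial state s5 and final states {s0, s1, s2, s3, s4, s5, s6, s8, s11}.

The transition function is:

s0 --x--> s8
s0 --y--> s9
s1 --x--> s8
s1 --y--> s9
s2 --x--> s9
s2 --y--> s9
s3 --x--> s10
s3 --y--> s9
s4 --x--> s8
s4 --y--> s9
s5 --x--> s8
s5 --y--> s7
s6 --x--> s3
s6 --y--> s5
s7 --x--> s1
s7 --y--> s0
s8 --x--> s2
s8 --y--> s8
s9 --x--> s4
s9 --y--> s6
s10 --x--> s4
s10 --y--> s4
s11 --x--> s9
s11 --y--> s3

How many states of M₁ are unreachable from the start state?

Starting at s5 and following transitions, the reachable set is {s0, s1, s2, s3, s4, s5, s6, s7, s8, s9, s10}. That leaves s11 unreachable — 1 in total.

1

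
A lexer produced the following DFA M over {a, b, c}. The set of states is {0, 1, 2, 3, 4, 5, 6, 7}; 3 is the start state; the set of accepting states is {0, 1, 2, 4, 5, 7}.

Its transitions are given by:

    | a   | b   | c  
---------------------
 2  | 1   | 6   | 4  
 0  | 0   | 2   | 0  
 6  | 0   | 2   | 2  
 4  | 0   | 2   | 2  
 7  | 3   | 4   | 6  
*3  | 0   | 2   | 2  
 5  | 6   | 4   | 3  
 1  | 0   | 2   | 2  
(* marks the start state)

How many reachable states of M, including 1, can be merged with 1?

First remove the unreachable states {5,7}; 6 states remain.
Start with accepting vs non-accepting: {0,1,2,4} | {3,6}.
On input b, block {0,1,2,4} splits into {0,1,4} and {2}.
On input c, block {0,1,4} splits into {1,4} and {0}.
Stable partition: {1,4} | {3,6} | {2} | {0} — 4 equivalence classes.
State 1 belongs to the block {1,4}, which has 2 states.

2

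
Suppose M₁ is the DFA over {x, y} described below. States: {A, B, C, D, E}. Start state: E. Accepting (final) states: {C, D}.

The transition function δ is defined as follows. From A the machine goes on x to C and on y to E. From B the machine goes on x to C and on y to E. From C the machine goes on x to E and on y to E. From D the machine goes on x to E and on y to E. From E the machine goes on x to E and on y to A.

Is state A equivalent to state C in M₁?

No

First remove the unreachable states {B,D}; 3 states remain.
Initial partition by acceptance: {C} | {A,E}.
Refine {A,E} on symbol x: members go to different blocks, giving {A} and {E}.
The partition is now stable with 3 blocks: {C} | {A} | {E}.
A and C end up in different blocks, so they are distinguishable. For instance, the string 'ε' is accepted from only C.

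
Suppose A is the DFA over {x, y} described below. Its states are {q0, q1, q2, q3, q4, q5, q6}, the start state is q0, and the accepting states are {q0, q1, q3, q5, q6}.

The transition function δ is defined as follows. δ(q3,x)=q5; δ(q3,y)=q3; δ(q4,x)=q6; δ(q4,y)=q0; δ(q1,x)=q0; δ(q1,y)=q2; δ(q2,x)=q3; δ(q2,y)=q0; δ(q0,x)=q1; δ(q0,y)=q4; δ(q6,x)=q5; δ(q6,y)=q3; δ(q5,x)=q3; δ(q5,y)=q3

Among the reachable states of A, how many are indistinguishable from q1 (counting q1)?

2

All states are reachable from the start state.
Initial partition by acceptance: {q0,q1,q3,q5,q6} | {q2,q4}.
On input y, block {q0,q1,q3,q5,q6} splits into {q3,q5,q6} and {q0,q1}.
Stable partition: {q3,q5,q6} | {q2,q4} | {q0,q1} — 3 equivalence classes.
The equivalence class containing q1 is {q0,q1}, of size 2.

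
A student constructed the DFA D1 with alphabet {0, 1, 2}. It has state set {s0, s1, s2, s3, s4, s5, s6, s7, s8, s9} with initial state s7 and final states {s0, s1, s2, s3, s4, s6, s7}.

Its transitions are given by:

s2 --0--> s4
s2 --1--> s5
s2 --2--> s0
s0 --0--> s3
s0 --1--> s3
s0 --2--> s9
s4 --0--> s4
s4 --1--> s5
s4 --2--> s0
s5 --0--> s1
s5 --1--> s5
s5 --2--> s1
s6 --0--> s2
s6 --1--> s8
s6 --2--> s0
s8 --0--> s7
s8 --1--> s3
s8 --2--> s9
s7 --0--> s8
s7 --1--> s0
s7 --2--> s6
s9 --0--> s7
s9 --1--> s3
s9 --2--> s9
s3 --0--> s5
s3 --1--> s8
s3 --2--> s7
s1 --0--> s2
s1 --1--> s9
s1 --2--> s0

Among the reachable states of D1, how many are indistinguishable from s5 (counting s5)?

1

Every state is reachable, so we keep all 10.
Initial partition by acceptance: {s0,s1,s2,s3,s4,s6,s7} | {s5,s8,s9}.
Refine {s0,s1,s2,s3,s4,s6,s7} on symbol 0: members go to different blocks, giving {s0,s1,s2,s4,s6} and {s3,s7}.
On input 0, block {s0,s1,s2,s4,s6} splits into {s1,s2,s4,s6} and {s0}.
Split {s5,s8,s9} by δ(·,0) → {s8,s9} and {s5}.
Refine {s1,s2,s4,s6} on symbol 1: members go to different blocks, giving {s1,s6} and {s2,s4}.
Refine {s3,s7} on symbol 0: members go to different blocks, giving {s3} and {s7}.
No further refinement is possible. Final partition (7 blocks): {s1,s6} | {s8,s9} | {s3} | {s0} | {s5} | {s2,s4} | {s7}.
The equivalence class containing s5 is {s5}, of size 1.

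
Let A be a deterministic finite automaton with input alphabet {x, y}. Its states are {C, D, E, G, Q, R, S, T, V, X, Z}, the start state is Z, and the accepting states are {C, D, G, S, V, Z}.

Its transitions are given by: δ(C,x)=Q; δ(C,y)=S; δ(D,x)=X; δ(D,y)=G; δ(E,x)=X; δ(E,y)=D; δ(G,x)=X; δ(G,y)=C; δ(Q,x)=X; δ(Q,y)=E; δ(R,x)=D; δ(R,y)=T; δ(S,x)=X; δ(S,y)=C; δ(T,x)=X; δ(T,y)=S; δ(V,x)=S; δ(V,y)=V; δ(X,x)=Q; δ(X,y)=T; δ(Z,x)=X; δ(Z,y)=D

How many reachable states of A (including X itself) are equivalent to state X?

First remove the unreachable states {R,V}; 9 states remain.
Start with accepting vs non-accepting: {C,D,G,S,Z} | {E,Q,T,X}.
Refine {E,Q,T,X} on symbol y: members go to different blocks, giving {Q,X} and {E,T}.
Stable partition: {C,D,G,S,Z} | {Q,X} | {E,T} — 3 equivalence classes.
State X belongs to the block {Q,X}, which has 2 states.

2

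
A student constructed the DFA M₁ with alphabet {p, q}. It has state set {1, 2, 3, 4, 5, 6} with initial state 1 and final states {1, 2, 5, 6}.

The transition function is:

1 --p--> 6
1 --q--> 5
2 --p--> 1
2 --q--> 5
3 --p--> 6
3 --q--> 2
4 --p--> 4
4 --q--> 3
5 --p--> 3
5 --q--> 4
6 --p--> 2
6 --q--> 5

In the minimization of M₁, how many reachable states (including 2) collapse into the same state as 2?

All states are reachable from the start state.
Start with accepting vs non-accepting: {1,2,5,6} | {3,4}.
Split {1,2,5,6} by δ(·,p) → {1,2,6} and {5}.
Split {3,4} by δ(·,p) → {3} and {4}.
Stable partition: {1,2,6} | {3} | {5} | {4} — 4 equivalence classes.
The equivalence class containing 2 is {1,2,6}, of size 3.

3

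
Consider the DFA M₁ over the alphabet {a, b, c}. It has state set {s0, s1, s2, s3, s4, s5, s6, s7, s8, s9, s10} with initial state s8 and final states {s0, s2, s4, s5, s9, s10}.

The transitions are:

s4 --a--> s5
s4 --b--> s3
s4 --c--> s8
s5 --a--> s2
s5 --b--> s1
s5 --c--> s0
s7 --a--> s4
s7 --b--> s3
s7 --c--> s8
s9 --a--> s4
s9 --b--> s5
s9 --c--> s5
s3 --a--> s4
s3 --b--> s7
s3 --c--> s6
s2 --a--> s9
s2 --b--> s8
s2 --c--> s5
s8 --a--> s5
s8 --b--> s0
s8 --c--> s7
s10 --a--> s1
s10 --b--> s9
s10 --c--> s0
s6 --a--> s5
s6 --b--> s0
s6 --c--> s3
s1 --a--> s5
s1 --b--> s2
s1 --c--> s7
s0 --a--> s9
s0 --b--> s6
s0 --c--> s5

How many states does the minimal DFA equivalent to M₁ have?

First remove the unreachable states {s10}; 10 states remain.
Initial partition by acceptance: {s0,s2,s4,s5,s9} | {s1,s3,s6,s7,s8}.
Split {s0,s2,s4,s5,s9} by δ(·,b) → {s0,s2,s4,s5} and {s9}.
On input a, block {s0,s2,s4,s5} splits into {s0,s2} and {s4,s5}.
Split {s1,s3,s6,s7,s8} by δ(·,b) → {s1,s6,s8} and {s3,s7}.
On input a, block {s4,s5} splits into {s4} and {s5}.
No further refinement is possible. Final partition (6 blocks): {s0,s2} | {s1,s6,s8} | {s9} | {s4} | {s3,s7} | {s5}.

6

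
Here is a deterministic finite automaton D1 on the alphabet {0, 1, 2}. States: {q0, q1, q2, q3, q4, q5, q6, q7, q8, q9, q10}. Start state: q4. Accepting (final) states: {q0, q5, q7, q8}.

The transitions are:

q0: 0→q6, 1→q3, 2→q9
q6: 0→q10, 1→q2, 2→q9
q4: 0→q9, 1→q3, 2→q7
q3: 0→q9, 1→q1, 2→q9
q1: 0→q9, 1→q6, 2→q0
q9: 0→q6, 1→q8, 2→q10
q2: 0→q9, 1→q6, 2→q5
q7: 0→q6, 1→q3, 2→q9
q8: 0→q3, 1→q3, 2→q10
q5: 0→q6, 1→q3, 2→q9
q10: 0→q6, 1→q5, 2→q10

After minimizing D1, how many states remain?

Every state is reachable, so we keep all 11.
Initial partition by acceptance: {q0,q5,q7,q8} | {q1,q2,q3,q4,q6,q9,q10}.
Split {q1,q2,q3,q4,q6,q9,q10} by δ(·,1) → {q1,q2,q3,q4,q6} and {q9,q10}.
Refine {q1,q2,q3,q4,q6} on symbol 2: members go to different blocks, giving {q1,q2,q4} and {q3,q6}.
The partition is now stable with 4 blocks: {q0,q5,q7,q8} | {q1,q2,q4} | {q9,q10} | {q3,q6}.

4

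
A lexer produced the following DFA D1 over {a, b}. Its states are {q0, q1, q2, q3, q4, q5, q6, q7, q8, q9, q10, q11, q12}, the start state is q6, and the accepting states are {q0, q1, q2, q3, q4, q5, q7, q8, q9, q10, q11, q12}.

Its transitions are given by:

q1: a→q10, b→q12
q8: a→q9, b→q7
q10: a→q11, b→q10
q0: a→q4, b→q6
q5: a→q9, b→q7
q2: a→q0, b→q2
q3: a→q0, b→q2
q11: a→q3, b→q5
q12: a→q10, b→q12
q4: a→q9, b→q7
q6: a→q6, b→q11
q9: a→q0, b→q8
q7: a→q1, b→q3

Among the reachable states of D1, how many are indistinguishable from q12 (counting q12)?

P0 = {q0,q1,q2,q3,q4,q5,q7,q8,q9,q10,q11,q12} | {q6}.
On input b, block {q0,q1,q2,q3,q4,q5,q7,q8,q9,q10,q11,q12} splits into {q1,q2,q3,q4,q5,q7,q8,q9,q10,q11,q12} and {q0}.
Split {q1,q2,q3,q4,q5,q7,q8,q9,q10,q11,q12} by δ(·,a) → {q1,q4,q5,q7,q8,q10,q11,q12} and {q2,q3,q9}.
On input a, block {q1,q4,q5,q7,q8,q10,q11,q12} splits into {q1,q7,q10,q12} and {q4,q5,q8,q11}.
Refine {q1,q7,q10,q12} on symbol a: members go to different blocks, giving {q1,q7,q12} and {q10}.
Split {q1,q7,q12} by δ(·,a) → {q1,q12} and {q7}.
Split {q2,q3,q9} by δ(·,b) → {q2,q3} and {q9}.
Split {q4,q5,q8,q11} by δ(·,a) → {q4,q5,q8} and {q11}.
No further refinement is possible. Final partition (9 blocks): {q1,q12} | {q6} | {q0} | {q2,q3} | {q4,q5,q8} | {q10} | {q7} | {q9} | {q11}.
State q12 belongs to the block {q1,q12}, which has 2 states.

2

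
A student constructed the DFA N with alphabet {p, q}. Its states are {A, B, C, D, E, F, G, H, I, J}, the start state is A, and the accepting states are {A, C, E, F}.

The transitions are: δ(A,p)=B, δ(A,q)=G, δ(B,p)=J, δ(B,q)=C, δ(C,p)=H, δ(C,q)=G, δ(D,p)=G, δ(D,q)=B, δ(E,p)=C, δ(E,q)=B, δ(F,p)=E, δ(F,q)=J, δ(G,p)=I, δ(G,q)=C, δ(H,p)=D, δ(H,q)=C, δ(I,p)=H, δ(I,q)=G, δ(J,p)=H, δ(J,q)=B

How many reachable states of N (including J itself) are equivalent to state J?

First remove the unreachable states {E,F}; 8 states remain.
Start with accepting vs non-accepting: {A,C} | {B,D,G,H,I,J}.
Refine {B,D,G,H,I,J} on symbol q: members go to different blocks, giving {B,G,H} and {D,I,J}.
The partition is now stable with 3 blocks: {A,C} | {B,G,H} | {D,I,J}.
The equivalence class containing J is {D,I,J}, of size 3.

3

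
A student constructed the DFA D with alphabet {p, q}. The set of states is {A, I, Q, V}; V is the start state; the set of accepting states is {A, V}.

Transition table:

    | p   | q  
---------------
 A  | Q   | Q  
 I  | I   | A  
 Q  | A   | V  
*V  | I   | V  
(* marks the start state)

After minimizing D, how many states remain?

Every state is reachable, so we keep all 4.
P0 = {A,V} | {I,Q}.
Refine {A,V} on symbol q: members go to different blocks, giving {A} and {V}.
On input p, block {I,Q} splits into {I} and {Q}.
The partition is now stable with 4 blocks: {A} | {I} | {V} | {Q}.

4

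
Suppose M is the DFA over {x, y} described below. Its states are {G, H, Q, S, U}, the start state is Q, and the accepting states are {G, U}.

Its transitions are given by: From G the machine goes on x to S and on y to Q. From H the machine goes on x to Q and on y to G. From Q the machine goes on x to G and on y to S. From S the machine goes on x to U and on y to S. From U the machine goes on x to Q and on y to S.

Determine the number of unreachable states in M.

1

BFS from Q reaches {G, Q, S, U}; the 1 state(s) H are never visited.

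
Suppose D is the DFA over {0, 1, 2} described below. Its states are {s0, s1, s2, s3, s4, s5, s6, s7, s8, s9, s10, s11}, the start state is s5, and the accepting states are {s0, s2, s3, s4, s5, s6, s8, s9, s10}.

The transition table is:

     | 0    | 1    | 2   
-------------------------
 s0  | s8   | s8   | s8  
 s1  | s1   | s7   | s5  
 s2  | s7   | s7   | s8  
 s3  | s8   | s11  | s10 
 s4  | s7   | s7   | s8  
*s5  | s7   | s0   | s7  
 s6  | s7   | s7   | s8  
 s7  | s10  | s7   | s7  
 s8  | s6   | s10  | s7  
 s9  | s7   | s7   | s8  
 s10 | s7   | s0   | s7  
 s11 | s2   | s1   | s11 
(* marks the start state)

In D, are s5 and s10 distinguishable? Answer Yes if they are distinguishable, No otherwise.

Reachable states from the start: {s0,s5,s6,s7,s8,s10}. Unreachable: {s1,s2,s3,s4,s9,s11} — drop them.
P0 = {s0,s5,s6,s8,s10} | {s7}.
Split {s0,s5,s6,s8,s10} by δ(·,0) → {s5,s6,s10} and {s0,s8}.
On input 1, block {s5,s6,s10} splits into {s5,s10} and {s6}.
Refine {s0,s8} on symbol 0: members go to different blocks, giving {s0} and {s8}.
The partition is now stable with 5 blocks: {s5,s10} | {s7} | {s0} | {s6} | {s8}.
s5 and s10 lie in the same block of the stable partition, so they are equivalent — no string distinguishes them.

No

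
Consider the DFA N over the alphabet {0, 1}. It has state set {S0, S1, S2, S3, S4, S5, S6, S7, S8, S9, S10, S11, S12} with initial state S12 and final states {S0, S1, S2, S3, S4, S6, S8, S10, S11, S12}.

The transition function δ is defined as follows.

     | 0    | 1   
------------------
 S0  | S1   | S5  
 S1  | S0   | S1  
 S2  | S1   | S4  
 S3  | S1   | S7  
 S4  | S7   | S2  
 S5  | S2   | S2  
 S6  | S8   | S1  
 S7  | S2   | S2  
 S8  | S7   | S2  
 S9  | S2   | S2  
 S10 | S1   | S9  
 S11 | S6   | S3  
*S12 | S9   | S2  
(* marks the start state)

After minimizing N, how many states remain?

Reachable states from the start: {S0,S1,S2,S4,S5,S7,S9,S12}. Unreachable: {S3,S6,S8,S10,S11} — drop them.
Start with accepting vs non-accepting: {S0,S1,S2,S4,S12} | {S5,S7,S9}.
Refine {S0,S1,S2,S4,S12} on symbol 0: members go to different blocks, giving {S0,S1,S2} and {S4,S12}.
On input 1, block {S0,S1,S2} splits into {S0} and {S1} and {S2}.
No further refinement is possible. Final partition (5 blocks): {S0} | {S5,S7,S9} | {S4,S12} | {S1} | {S2}.

5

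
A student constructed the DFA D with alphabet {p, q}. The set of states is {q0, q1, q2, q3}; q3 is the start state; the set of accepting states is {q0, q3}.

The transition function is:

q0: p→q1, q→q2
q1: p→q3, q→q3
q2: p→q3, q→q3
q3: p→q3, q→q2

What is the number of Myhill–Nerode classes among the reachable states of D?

First remove the unreachable states {q0,q1}; 2 states remain.
P0 = {q3} | {q2}.
Stable partition: {q3} | {q2} — 2 equivalence classes.

2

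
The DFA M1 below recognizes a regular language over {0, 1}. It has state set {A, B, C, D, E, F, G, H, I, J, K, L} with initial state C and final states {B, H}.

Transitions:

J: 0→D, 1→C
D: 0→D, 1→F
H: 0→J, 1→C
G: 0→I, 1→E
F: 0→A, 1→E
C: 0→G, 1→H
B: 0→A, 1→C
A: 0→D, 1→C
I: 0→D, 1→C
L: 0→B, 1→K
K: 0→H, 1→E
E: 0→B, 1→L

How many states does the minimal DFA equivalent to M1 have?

Every state is reachable, so we keep all 12.
Initial partition by acceptance: {B,H} | {A,C,D,E,F,G,I,J,K,L}.
Split {A,C,D,E,F,G,I,J,K,L} by δ(·,0) → {A,C,D,F,G,I,J} and {E,K,L}.
On input 1, block {A,C,D,F,G,I,J} splits into {A,D,I,J} and {F,G} and {C}.
Split {A,D,I,J} by δ(·,1) → {A,I,J} and {D}.
Stable partition: {B,H} | {A,I,J} | {E,K,L} | {F,G} | {C} | {D} — 6 equivalence classes.

6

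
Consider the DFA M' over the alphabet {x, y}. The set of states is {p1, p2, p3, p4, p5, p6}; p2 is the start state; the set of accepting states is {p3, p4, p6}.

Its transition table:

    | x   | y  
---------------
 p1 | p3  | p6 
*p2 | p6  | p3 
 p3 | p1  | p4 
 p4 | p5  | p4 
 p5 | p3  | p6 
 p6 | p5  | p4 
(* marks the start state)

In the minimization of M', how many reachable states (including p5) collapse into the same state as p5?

3

All states are reachable from the start state.
P0 = {p3,p4,p6} | {p1,p2,p5}.
The partition is now stable with 2 blocks: {p3,p4,p6} | {p1,p2,p5}.
State p5 belongs to the block {p1,p2,p5}, which has 3 states.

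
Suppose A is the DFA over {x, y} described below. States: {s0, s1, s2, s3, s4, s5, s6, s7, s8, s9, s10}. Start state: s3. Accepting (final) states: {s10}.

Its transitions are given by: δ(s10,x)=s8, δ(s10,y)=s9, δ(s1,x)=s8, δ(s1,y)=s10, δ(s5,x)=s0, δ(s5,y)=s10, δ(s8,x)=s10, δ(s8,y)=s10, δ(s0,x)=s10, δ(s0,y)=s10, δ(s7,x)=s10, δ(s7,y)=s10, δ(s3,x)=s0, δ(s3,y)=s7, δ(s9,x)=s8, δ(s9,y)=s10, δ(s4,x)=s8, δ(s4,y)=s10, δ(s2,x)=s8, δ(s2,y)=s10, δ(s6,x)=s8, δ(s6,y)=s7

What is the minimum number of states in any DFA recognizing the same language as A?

First remove the unreachable states {s1,s2,s4,s5,s6}; 6 states remain.
Initial partition by acceptance: {s10} | {s0,s3,s7,s8,s9}.
On input x, block {s0,s3,s7,s8,s9} splits into {s0,s7,s8} and {s3,s9}.
Refine {s3,s9} on symbol y: members go to different blocks, giving {s3} and {s9}.
No further refinement is possible. Final partition (4 blocks): {s10} | {s0,s7,s8} | {s3} | {s9}.

4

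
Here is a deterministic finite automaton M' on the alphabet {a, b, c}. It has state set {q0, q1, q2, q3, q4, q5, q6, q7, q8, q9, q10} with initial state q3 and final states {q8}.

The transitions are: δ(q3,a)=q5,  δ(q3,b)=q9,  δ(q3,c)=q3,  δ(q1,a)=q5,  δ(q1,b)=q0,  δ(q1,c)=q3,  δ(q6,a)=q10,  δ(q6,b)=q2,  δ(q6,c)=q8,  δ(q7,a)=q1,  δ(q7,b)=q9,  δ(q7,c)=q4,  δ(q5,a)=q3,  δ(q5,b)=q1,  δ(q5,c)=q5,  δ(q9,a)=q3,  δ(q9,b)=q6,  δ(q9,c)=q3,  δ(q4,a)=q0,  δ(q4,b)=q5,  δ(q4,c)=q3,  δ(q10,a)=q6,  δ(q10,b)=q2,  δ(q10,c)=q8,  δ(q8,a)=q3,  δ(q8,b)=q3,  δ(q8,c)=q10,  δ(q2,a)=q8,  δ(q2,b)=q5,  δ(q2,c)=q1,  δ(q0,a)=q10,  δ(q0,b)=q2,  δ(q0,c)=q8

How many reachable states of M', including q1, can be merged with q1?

First remove the unreachable states {q4,q7}; 9 states remain.
Initial partition by acceptance: {q8} | {q0,q1,q2,q3,q5,q6,q9,q10}.
Refine {q0,q1,q2,q3,q5,q6,q9,q10} on symbol a: members go to different blocks, giving {q0,q1,q3,q5,q6,q9,q10} and {q2}.
Refine {q0,q1,q3,q5,q6,q9,q10} on symbol b: members go to different blocks, giving {q1,q3,q5,q9} and {q0,q6,q10}.
On input b, block {q1,q3,q5,q9} splits into {q1,q9} and {q3,q5}.
The partition is now stable with 5 blocks: {q8} | {q1,q9} | {q2} | {q0,q6,q10} | {q3,q5}.
State q1 belongs to the block {q1,q9}, which has 2 states.

2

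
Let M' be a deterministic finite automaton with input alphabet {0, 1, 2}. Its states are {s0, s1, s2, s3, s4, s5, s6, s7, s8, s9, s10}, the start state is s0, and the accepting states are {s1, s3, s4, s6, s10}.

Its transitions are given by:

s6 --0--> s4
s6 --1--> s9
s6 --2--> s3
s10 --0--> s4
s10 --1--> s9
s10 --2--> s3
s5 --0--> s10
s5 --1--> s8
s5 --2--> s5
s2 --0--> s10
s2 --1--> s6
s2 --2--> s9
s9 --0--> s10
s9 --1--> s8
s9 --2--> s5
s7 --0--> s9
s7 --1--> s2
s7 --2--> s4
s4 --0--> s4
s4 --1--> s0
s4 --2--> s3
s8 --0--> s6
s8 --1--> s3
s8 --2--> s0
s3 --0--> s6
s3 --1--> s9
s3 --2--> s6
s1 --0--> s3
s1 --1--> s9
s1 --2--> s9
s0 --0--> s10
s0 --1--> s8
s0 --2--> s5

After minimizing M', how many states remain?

First remove the unreachable states {s1,s2,s7}; 8 states remain.
Initial partition by acceptance: {s3,s4,s6,s10} | {s0,s5,s8,s9}.
Split {s0,s5,s8,s9} by δ(·,1) → {s0,s5,s9} and {s8}.
No further refinement is possible. Final partition (3 blocks): {s3,s4,s6,s10} | {s0,s5,s9} | {s8}.

3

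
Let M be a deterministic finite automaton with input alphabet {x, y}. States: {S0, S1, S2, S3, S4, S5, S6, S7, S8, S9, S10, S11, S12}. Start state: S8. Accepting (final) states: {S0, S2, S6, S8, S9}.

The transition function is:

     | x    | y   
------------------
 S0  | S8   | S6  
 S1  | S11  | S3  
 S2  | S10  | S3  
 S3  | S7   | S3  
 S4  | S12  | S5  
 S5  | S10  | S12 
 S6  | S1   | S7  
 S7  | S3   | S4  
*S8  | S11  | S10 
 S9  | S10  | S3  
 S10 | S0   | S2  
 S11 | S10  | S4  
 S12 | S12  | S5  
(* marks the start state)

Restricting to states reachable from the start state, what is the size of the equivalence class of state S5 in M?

2

Reachable states from the start: {S0,S1,S2,S3,S4,S5,S6,S7,S8,S10,S11,S12}. Unreachable: {S9} — drop them.
P0 = {S0,S2,S6,S8} | {S1,S3,S4,S5,S7,S10,S11,S12}.
On input x, block {S0,S2,S6,S8} splits into {S2,S6,S8} and {S0}.
Split {S1,S3,S4,S5,S7,S10,S11,S12} by δ(·,x) → {S1,S3,S4,S5,S7,S11,S12} and {S10}.
Split {S2,S6,S8} by δ(·,x) → {S6,S8} and {S2}.
Split {S6,S8} by δ(·,y) → {S6} and {S8}.
On input x, block {S1,S3,S4,S5,S7,S11,S12} splits into {S1,S3,S4,S7,S12} and {S5,S11}.
Refine {S1,S3,S4,S7,S12} on symbol x: members go to different blocks, giving {S3,S4,S7,S12} and {S1}.
On input y, block {S3,S4,S7,S12} splits into {S3,S7} and {S4,S12}.
On input y, block {S3,S7} splits into {S3} and {S7}.
Stable partition: {S6} | {S3} | {S0} | {S10} | {S2} | {S8} | {S5,S11} | {S1} | {S4,S12} | {S7} — 10 equivalence classes.
The equivalence class containing S5 is {S5,S11}, of size 2.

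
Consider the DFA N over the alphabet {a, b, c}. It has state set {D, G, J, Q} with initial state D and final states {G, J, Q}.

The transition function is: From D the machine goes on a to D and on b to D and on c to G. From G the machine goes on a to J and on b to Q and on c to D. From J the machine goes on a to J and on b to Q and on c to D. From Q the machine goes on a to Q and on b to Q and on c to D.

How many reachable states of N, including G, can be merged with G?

3

Start with accepting vs non-accepting: {G,J,Q} | {D}.
No further refinement is possible. Final partition (2 blocks): {G,J,Q} | {D}.
State G belongs to the block {G,J,Q}, which has 3 states.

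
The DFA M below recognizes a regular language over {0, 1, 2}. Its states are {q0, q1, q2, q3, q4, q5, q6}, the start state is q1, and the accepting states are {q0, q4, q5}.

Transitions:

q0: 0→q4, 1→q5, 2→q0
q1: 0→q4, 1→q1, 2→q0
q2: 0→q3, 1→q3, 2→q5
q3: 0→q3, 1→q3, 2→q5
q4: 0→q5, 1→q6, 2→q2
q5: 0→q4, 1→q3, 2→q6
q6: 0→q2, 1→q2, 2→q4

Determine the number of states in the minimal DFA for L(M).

4

Initial partition by acceptance: {q0,q4,q5} | {q1,q2,q3,q6}.
On input 1, block {q0,q4,q5} splits into {q4,q5} and {q0}.
Refine {q1,q2,q3,q6} on symbol 0: members go to different blocks, giving {q2,q3,q6} and {q1}.
Stable partition: {q4,q5} | {q2,q3,q6} | {q0} | {q1} — 4 equivalence classes.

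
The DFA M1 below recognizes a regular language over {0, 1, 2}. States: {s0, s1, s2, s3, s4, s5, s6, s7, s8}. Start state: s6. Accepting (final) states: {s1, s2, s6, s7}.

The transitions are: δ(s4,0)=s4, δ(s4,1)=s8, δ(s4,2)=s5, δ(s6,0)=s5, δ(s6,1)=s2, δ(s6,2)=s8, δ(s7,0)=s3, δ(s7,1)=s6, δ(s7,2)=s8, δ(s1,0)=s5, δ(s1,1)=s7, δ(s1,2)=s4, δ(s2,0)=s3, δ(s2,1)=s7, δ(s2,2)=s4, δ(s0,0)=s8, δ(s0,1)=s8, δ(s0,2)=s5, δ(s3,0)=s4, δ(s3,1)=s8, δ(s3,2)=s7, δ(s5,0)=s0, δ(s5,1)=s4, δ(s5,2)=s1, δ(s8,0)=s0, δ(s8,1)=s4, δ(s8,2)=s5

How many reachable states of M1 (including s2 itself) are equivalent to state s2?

All states are reachable from the start state.
Start with accepting vs non-accepting: {s1,s2,s6,s7} | {s0,s3,s4,s5,s8}.
Refine {s0,s3,s4,s5,s8} on symbol 2: members go to different blocks, giving {s0,s4,s8} and {s3,s5}.
Stable partition: {s1,s2,s6,s7} | {s0,s4,s8} | {s3,s5} — 3 equivalence classes.
State s2 belongs to the block {s1,s2,s6,s7}, which has 4 states.

4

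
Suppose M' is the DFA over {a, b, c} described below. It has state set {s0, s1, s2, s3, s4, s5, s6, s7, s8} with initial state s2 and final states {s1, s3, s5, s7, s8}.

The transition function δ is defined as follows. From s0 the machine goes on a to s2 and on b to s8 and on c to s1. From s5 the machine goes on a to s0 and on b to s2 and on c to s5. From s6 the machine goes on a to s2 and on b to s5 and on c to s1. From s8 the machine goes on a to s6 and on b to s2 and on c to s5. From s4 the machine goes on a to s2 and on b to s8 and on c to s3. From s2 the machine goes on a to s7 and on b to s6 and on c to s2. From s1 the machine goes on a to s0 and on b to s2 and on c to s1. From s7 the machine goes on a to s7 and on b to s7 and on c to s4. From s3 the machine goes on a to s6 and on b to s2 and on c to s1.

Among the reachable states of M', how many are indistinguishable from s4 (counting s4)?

Start with accepting vs non-accepting: {s1,s3,s5,s7,s8} | {s0,s2,s4,s6}.
Refine {s1,s3,s5,s7,s8} on symbol a: members go to different blocks, giving {s1,s3,s5,s8} and {s7}.
On input a, block {s0,s2,s4,s6} splits into {s0,s4,s6} and {s2}.
Stable partition: {s1,s3,s5,s8} | {s0,s4,s6} | {s7} | {s2} — 4 equivalence classes.
State s4 belongs to the block {s0,s4,s6}, which has 3 states.

3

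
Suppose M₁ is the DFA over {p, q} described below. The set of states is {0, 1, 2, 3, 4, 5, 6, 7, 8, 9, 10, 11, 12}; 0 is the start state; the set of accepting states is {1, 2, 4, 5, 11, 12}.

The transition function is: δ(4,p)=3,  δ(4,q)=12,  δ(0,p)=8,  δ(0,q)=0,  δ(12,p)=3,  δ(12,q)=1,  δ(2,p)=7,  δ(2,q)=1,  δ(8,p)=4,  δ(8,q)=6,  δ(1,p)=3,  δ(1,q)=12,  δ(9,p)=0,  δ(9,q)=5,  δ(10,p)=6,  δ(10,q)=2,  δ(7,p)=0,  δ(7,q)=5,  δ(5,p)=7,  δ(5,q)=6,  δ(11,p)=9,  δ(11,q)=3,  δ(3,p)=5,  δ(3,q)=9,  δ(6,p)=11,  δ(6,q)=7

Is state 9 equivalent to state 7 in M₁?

Yes

First remove the unreachable states {2,10}; 11 states remain.
P0 = {1,4,5,11,12} | {0,3,6,7,8,9}.
Refine {1,4,5,11,12} on symbol q: members go to different blocks, giving {1,4,12} and {5,11}.
Refine {0,3,6,7,8,9} on symbol p: members go to different blocks, giving {0,7,9} and {3,6} and {8}.
On input p, block {0,7,9} splits into {7,9} and {0}.
Stable partition: {1,4,12} | {7,9} | {5,11} | {3,6} | {8} | {0} — 6 equivalence classes.
9 and 7 lie in the same block of the stable partition, so they are equivalent — no string distinguishes them.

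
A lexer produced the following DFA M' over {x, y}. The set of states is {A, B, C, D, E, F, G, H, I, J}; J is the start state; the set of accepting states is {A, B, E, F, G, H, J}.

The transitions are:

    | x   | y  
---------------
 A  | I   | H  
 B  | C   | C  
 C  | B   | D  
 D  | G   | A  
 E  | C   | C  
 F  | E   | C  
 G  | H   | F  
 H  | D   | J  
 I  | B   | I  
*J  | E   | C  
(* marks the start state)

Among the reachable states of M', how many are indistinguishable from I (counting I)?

Every state is reachable, so we keep all 10.
P0 = {A,B,E,F,G,H,J} | {C,D,I}.
Split {A,B,E,F,G,H,J} by δ(·,x) → {A,B,E,H} and {F,G,J}.
Split {A,B,E,H} by δ(·,y) → {B,E} and {A} and {H}.
Refine {C,D,I} on symbol x: members go to different blocks, giving {C,I} and {D}.
Split {C,I} by δ(·,y) → {C} and {I}.
Refine {F,G,J} on symbol x: members go to different blocks, giving {F,J} and {G}.
Stable partition: {B,E} | {C} | {F,J} | {A} | {H} | {D} | {I} | {G} — 8 equivalence classes.
State I belongs to the block {I}, which has 1 states.

1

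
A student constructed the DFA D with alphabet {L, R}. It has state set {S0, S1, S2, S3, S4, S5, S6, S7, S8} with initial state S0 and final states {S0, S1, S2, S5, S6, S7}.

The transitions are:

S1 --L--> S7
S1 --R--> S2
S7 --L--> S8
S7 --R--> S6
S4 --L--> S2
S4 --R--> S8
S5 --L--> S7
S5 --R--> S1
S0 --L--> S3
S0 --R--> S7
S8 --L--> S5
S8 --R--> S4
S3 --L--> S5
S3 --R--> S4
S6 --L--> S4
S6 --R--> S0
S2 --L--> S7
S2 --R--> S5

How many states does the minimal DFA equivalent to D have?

3

All states are reachable from the start state.
P0 = {S0,S1,S2,S5,S6,S7} | {S3,S4,S8}.
On input L, block {S0,S1,S2,S5,S6,S7} splits into {S0,S6,S7} and {S1,S2,S5}.
Stable partition: {S0,S6,S7} | {S3,S4,S8} | {S1,S2,S5} — 3 equivalence classes.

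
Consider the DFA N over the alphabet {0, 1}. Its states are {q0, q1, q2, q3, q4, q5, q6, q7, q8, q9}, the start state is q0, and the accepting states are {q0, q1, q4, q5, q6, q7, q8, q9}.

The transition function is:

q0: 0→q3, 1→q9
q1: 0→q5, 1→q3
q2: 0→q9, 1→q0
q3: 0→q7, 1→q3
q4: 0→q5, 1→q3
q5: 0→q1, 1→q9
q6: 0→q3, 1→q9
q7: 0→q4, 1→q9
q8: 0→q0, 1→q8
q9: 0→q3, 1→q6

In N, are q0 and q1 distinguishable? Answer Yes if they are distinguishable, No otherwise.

States {q2,q8} cannot be reached from the start state, so discard them.
Initial partition by acceptance: {q0,q1,q4,q5,q6,q7,q9} | {q3}.
Split {q0,q1,q4,q5,q6,q7,q9} by δ(·,0) → {q1,q4,q5,q7} and {q0,q6,q9}.
Refine {q1,q4,q5,q7} on symbol 1: members go to different blocks, giving {q1,q4} and {q5,q7}.
The partition is now stable with 4 blocks: {q1,q4} | {q3} | {q0,q6,q9} | {q5,q7}.
q0 and q1 end up in different blocks, so they are distinguishable. For instance, the string '0' is accepted from only q1.

Yes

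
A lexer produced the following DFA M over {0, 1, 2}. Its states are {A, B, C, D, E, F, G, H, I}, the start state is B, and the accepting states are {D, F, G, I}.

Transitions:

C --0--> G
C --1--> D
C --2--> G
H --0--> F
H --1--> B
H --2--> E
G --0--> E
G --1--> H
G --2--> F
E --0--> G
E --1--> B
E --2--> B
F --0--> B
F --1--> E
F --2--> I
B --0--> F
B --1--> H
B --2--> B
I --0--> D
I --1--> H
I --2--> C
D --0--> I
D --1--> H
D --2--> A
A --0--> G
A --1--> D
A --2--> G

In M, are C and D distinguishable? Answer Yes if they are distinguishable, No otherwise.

Yes

Every state is reachable, so we keep all 9.
P0 = {D,F,G,I} | {A,B,C,E,H}.
Refine {D,F,G,I} on symbol 0: members go to different blocks, giving {D,I} and {F,G}.
Split {A,B,C,E,H} by δ(·,1) → {B,E,H} and {A,C}.
Refine {F,G} on symbol 2: members go to different blocks, giving {F} and {G}.
Split {B,E,H} by δ(·,0) → {B,H} and {E}.
On input 2, block {B,H} splits into {B} and {H}.
The partition is now stable with 7 blocks: {D,I} | {B} | {F} | {A,C} | {G} | {E} | {H}.
C and D end up in different blocks, so they are distinguishable. For instance, the string 'ε' is accepted from only D.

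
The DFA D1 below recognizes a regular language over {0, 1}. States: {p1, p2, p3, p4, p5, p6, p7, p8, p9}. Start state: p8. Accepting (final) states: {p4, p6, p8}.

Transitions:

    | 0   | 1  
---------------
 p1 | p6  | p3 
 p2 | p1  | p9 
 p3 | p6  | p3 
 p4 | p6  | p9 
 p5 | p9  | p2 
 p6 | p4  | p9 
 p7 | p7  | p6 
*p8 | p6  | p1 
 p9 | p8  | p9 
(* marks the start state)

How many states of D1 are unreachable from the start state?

3

No path from p8 leads to p2, p5, p7; the other 6 states are all reachable.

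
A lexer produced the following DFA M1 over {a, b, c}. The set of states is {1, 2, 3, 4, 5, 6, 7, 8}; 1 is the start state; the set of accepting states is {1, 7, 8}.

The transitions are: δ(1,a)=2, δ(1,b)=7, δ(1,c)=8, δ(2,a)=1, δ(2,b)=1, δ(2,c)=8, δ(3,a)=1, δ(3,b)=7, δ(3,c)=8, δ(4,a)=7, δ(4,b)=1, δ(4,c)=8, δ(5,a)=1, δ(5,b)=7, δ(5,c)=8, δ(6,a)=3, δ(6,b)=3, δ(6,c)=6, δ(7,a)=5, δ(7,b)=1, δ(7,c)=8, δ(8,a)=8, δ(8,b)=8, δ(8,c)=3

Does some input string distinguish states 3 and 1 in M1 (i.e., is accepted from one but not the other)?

Yes

Reachable states from the start: {1,2,3,5,7,8}. Unreachable: {4,6} — drop them.
Start with accepting vs non-accepting: {1,7,8} | {2,3,5}.
Refine {1,7,8} on symbol a: members go to different blocks, giving {1,7} and {8}.
The partition is now stable with 3 blocks: {1,7} | {2,3,5} | {8}.
3 and 1 end up in different blocks, so they are distinguishable. For instance, the string 'ε' is accepted from only 1.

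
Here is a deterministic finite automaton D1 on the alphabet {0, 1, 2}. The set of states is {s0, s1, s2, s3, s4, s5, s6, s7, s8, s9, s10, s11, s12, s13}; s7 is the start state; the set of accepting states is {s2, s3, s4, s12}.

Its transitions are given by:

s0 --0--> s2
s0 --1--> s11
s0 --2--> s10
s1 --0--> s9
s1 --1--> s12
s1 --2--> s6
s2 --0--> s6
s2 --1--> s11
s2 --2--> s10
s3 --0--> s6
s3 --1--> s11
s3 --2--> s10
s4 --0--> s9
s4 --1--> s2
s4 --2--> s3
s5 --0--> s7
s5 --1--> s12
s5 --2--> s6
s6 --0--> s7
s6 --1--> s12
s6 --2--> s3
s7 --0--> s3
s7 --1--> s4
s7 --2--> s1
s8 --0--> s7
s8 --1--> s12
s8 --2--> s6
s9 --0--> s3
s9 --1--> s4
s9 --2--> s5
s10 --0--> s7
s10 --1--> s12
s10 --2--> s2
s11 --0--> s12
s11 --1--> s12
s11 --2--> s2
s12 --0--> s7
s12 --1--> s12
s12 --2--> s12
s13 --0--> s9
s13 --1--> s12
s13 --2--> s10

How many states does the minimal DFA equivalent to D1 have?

Reachable states from the start: {s1,s2,s3,s4,s5,s6,s7,s9,s10,s11,s12}. Unreachable: {s0,s8,s13} — drop them.
Start with accepting vs non-accepting: {s2,s3,s4,s12} | {s1,s5,s6,s7,s9,s10,s11}.
Split {s2,s3,s4,s12} by δ(·,1) → {s2,s3} and {s4,s12}.
Split {s1,s5,s6,s7,s9,s10,s11} by δ(·,0) → {s1,s5,s6,s10} and {s7,s9} and {s11}.
Split {s1,s5,s6,s10} by δ(·,2) → {s1,s5} and {s6,s10}.
Refine {s4,s12} on symbol 1: members go to different blocks, giving {s4} and {s12}.
No further refinement is possible. Final partition (7 blocks): {s2,s3} | {s1,s5} | {s4} | {s7,s9} | {s11} | {s6,s10} | {s12}.

7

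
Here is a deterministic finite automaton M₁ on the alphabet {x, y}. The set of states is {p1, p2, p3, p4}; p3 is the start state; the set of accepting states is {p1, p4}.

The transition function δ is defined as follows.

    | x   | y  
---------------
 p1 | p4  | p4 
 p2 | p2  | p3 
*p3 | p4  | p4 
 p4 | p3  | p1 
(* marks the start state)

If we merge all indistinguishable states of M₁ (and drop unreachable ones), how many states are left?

3

Reachable states from the start: {p1,p3,p4}. Unreachable: {p2} — drop them.
Initial partition by acceptance: {p1,p4} | {p3}.
Refine {p1,p4} on symbol x: members go to different blocks, giving {p1} and {p4}.
The partition is now stable with 3 blocks: {p1} | {p3} | {p4}.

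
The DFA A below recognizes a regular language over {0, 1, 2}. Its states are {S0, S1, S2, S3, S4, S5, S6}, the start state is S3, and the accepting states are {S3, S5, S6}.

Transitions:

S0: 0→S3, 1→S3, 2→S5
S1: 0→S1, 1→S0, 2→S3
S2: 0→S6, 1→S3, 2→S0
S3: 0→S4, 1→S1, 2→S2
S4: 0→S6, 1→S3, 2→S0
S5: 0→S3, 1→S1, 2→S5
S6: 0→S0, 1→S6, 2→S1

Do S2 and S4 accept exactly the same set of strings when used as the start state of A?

Yes

All states are reachable from the start state.
Start with accepting vs non-accepting: {S3,S5,S6} | {S0,S1,S2,S4}.
Split {S3,S5,S6} by δ(·,0) → {S3,S6} and {S5}.
Split {S3,S6} by δ(·,1) → {S3} and {S6}.
Split {S0,S1,S2,S4} by δ(·,0) → {S2,S4} and {S0} and {S1}.
The partition is now stable with 6 blocks: {S3} | {S2,S4} | {S5} | {S6} | {S0} | {S1}.
S2 and S4 lie in the same block of the stable partition, so they are equivalent — no string distinguishes them.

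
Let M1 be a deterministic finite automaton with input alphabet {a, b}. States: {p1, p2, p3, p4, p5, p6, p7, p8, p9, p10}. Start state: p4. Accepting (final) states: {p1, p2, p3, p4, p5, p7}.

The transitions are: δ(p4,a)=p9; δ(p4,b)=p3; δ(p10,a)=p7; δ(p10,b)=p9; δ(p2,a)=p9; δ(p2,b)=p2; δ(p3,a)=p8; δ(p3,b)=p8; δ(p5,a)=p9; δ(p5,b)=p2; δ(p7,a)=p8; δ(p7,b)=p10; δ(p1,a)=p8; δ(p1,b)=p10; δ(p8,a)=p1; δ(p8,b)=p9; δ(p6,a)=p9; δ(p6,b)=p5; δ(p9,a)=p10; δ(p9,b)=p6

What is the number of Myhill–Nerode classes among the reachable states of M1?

6

Every state is reachable, so we keep all 10.
Start with accepting vs non-accepting: {p1,p2,p3,p4,p5,p7} | {p6,p8,p9,p10}.
Refine {p1,p2,p3,p4,p5,p7} on symbol b: members go to different blocks, giving {p1,p3,p7} and {p2,p4,p5}.
Refine {p6,p8,p9,p10} on symbol a: members go to different blocks, giving {p6,p9} and {p8,p10}.
Refine {p6,p9} on symbol a: members go to different blocks, giving {p6} and {p9}.
Refine {p2,p4,p5} on symbol b: members go to different blocks, giving {p2,p5} and {p4}.
No further refinement is possible. Final partition (6 blocks): {p1,p3,p7} | {p6} | {p2,p5} | {p8,p10} | {p9} | {p4}.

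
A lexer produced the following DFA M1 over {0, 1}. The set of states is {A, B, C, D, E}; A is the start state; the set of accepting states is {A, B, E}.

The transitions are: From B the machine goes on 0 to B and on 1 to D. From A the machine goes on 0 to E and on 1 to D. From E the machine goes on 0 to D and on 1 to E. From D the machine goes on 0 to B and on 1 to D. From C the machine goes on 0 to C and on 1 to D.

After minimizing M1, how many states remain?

4

States {C} cannot be reached from the start state, so discard them.
P0 = {A,B,E} | {D}.
On input 0, block {A,B,E} splits into {A,B} and {E}.
Split {A,B} by δ(·,0) → {A} and {B}.
The partition is now stable with 4 blocks: {A} | {D} | {E} | {B}.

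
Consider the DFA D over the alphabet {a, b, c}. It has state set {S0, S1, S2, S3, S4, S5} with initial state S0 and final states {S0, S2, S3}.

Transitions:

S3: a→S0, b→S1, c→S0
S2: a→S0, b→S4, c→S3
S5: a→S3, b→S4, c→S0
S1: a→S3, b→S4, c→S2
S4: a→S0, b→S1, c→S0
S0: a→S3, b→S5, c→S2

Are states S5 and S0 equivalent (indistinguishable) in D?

Every state is reachable, so we keep all 6.
Start with accepting vs non-accepting: {S0,S2,S3} | {S1,S4,S5}.
The partition is now stable with 2 blocks: {S0,S2,S3} | {S1,S4,S5}.
S5 and S0 end up in different blocks, so they are distinguishable. For instance, the string 'ε' is accepted from only S0.

No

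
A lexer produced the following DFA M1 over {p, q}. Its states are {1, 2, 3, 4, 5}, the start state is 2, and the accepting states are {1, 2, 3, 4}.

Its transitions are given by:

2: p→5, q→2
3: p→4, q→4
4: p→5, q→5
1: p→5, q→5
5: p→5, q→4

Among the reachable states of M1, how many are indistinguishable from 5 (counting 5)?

1

Reachable states from the start: {2,4,5}. Unreachable: {1,3} — drop them.
Initial partition by acceptance: {2,4} | {5}.
Split {2,4} by δ(·,q) → {2} and {4}.
Stable partition: {2} | {5} | {4} — 3 equivalence classes.
State 5 belongs to the block {5}, which has 1 states.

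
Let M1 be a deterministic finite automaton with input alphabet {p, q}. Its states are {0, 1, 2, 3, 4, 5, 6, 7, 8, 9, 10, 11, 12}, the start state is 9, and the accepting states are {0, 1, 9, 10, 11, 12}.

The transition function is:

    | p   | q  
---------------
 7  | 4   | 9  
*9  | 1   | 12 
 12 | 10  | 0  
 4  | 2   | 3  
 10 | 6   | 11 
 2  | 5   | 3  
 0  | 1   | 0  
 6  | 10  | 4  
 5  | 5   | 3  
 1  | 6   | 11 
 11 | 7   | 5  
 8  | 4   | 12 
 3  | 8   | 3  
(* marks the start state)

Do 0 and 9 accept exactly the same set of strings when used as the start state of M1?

Yes

P0 = {0,1,9,10,11,12} | {2,3,4,5,6,7,8}.
On input p, block {0,1,9,10,11,12} splits into {0,9,12} and {1,10,11}.
On input p, block {2,3,4,5,6,7,8} splits into {2,3,4,5,7,8} and {6}.
Split {2,3,4,5,7,8} by δ(·,q) → {2,3,4,5} and {7,8}.
Split {2,3,4,5} by δ(·,p) → {2,4,5} and {3}.
Refine {1,10,11} on symbol p: members go to different blocks, giving {1,10} and {11}.
No further refinement is possible. Final partition (7 blocks): {0,9,12} | {2,4,5} | {1,10} | {6} | {7,8} | {3} | {11}.
0 and 9 lie in the same block of the stable partition, so they are equivalent — no string distinguishes them.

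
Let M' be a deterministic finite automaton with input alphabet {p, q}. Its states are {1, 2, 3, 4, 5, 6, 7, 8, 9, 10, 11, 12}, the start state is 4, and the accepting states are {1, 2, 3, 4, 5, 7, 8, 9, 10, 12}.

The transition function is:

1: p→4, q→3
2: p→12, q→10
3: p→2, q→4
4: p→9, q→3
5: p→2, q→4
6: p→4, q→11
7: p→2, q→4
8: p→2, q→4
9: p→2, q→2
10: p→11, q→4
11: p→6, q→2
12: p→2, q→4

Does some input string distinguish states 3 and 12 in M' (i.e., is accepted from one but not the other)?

No

First remove the unreachable states {1,5,7,8}; 8 states remain.
Initial partition by acceptance: {2,3,4,9,10,12} | {6,11}.
Split {2,3,4,9,10,12} by δ(·,p) → {2,3,4,9,12} and {10}.
Refine {2,3,4,9,12} on symbol q: members go to different blocks, giving {3,4,9,12} and {2}.
Split {3,4,9,12} by δ(·,p) → {3,9,12} and {4}.
Split {3,9,12} by δ(·,q) → {3,12} and {9}.
On input p, block {6,11} splits into {6} and {11}.
Stable partition: {3,12} | {6} | {10} | {2} | {4} | {9} | {11} — 7 equivalence classes.
3 and 12 lie in the same block of the stable partition, so they are equivalent — no string distinguishes them.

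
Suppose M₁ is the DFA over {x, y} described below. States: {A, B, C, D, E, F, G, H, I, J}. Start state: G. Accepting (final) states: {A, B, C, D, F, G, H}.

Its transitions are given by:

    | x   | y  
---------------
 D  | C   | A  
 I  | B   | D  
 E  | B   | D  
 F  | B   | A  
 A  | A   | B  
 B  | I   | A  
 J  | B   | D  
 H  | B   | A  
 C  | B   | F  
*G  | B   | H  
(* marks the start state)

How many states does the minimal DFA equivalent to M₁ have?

6

First remove the unreachable states {E,J}; 8 states remain.
Initial partition by acceptance: {A,B,C,D,F,G,H} | {I}.
Split {A,B,C,D,F,G,H} by δ(·,x) → {A,C,D,F,G,H} and {B}.
On input x, block {A,C,D,F,G,H} splits into {C,F,G,H} and {A,D}.
Split {C,F,G,H} by δ(·,y) → {C,G} and {F,H}.
Split {A,D} by δ(·,x) → {A} and {D}.
No further refinement is possible. Final partition (6 blocks): {C,G} | {I} | {B} | {A} | {F,H} | {D}.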